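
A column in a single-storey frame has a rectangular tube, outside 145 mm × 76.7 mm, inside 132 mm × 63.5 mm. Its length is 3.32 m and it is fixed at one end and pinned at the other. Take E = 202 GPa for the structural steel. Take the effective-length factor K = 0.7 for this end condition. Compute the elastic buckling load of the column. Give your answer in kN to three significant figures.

P_cr ≈ 973 kN

Weak-axis I_min = (h_o·b_o³ − h_i·b_i³)/12 with b_o = 76.7, b_i = 63.50 mm (shorter outer/inner sides).
I_min = (145×76.7³ − 132.0×63.50³)/12 = 2.636×10^6 mm⁴
I = 2.636×10^6 mm⁴ = 2.636×10^-6 m⁴
Effective length L_e = K·L = 0.7 × 3.32 = 2.324 m
P_cr = π²EI / L_e² = π² × 202×10⁹ × 2.636×10^-6 / 2.324² = 9.729×10^5 N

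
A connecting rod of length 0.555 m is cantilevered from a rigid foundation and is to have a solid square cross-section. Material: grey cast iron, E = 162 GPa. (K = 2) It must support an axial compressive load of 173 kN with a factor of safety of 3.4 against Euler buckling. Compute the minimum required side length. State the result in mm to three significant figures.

Required P_cr = n·P = 3.4 × 173 = 588.2 kN
L_e = K·L = 2 × 0.555 = 1.110 m
Required I = P_cr·L_e²/(π²E) = 5.882×10^5 × 1.110² / (π² × 1.62×10^11) = 4.533×10^-7 m⁴
I_req = 4.533×10^5 mm⁴
Solid square: I = a⁴/12  ⇒  a = (12I)^(1/4) = (12×4.533×10^5)^(1/4) = 48.3 mm

a ≈ 48.3 mm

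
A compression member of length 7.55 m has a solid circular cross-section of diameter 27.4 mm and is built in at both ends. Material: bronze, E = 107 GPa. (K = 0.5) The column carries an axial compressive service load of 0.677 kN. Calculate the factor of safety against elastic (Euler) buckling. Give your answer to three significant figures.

I = πd⁴/64 = π×27.4⁴/64 = 2.767×10^4 mm⁴
I = 2.767×10^4 mm⁴ = 2.767×10^-8 m⁴
Effective length L_e = K·L = 0.5 × 7.55 = 3.775 m
P_cr = π²EI / L_e² = π² × 107×10⁹ × 2.767×10^-8 / 3.775² = 2.050×10^3 N
Factor of safety n = P_cr / P = 2.0503 / 0.677 = 3.03

n ≈ 3.03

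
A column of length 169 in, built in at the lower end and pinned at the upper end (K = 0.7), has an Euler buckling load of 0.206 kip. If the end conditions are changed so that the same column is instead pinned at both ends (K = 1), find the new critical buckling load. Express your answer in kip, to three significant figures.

P_cr ≈ 0.101 kip

P_cr ∝ 1/K², so P_cr,new = P_cr,old × (K_old/K_new)² = 0.206 × (0.7/1)²
= 0.206 × 0.4900 = 0.101 kip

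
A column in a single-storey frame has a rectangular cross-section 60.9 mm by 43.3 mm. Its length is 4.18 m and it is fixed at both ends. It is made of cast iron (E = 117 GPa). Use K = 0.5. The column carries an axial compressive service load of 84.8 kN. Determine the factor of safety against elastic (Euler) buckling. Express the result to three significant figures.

Buckling occurs about the weak axis: I_min = h·b³/12 with b = 43.3 mm (the shorter side).
I_min = 60.9×43.3³/12 = 4.120×10^5 mm⁴
I = 4.120×10^5 mm⁴ = 4.120×10^-7 m⁴
Effective length L_e = K·L = 0.5 × 4.18 = 2.090 m
P_cr = π²EI / L_e² = π² × 117×10⁹ × 4.120×10^-7 / 2.090² = 1.089×10^5 N
Factor of safety n = P_cr / P = 108.92 / 84.8 = 1.28

n ≈ 1.28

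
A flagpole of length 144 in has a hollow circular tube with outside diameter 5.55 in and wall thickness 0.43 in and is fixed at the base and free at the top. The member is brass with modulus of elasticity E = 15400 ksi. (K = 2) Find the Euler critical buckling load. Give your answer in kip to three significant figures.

Inner diameter d_i = 5.55 − 2×0.43 = 4.690 in
I = π(d_o⁴ − d_i⁴)/64 = π(5.55⁴ − 4.690⁴)/64 = 22.82 in⁴
Effective length L_e = K·L = 2 × 144 = 288.0 in
P_cr = π²EI / L_e² = π² × 15400×10³ × 22.82 / 288.0² = 4.182×10^4 lb

P_cr ≈ 41.8 kip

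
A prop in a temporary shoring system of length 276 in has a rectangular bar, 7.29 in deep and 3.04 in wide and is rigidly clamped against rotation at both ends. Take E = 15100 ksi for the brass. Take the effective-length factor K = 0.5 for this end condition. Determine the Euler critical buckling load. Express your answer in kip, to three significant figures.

Buckling occurs about the weak axis: I_min = h·b³/12 with b = 3.04 in (the shorter side).
I_min = 7.29×3.04³/12 = 17.07 in⁴
Effective length L_e = K·L = 0.5 × 276 = 138.0 in
P_cr = π²EI / L_e² = π² × 15100×10³ × 17.07 / 138.0² = 1.336×10^5 lb

P_cr ≈ 134 kip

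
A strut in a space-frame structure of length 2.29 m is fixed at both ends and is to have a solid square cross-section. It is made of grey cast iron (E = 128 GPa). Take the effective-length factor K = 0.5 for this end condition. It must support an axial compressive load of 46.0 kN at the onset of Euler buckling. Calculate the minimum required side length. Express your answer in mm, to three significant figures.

a ≈ 27.5 mm

L_e = K·L = 0.5 × 2.29 = 1.145 m
Required I = P_cr·L_e²/(π²E) = 4.600×10^4 × 1.145² / (π² × 1.28×10^11) = 4.774×10^-8 m⁴
I_req = 4.774×10^4 mm⁴
Solid square: I = a⁴/12  ⇒  a = (12I)^(1/4) = (12×4.774×10^4)^(1/4) = 27.5 mm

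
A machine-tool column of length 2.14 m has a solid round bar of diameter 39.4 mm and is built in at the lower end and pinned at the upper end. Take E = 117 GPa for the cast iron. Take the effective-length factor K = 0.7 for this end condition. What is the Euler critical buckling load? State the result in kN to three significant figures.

I = πd⁴/64 = π×39.4⁴/64 = 1.183×10^5 mm⁴
I = 1.183×10^5 mm⁴ = 1.183×10^-7 m⁴
Effective length L_e = K·L = 0.7 × 2.14 = 1.498 m
P_cr = π²EI / L_e² = π² × 117×10⁹ × 1.183×10^-7 / 1.498² = 6.087×10^4 N

P_cr ≈ 60.9 kN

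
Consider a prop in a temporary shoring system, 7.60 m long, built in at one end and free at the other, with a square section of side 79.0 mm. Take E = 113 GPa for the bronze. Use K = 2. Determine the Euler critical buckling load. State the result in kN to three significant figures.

P_cr ≈ 15.7 kN

I = a⁴/12 = 79.0⁴/12 = 3.246×10^6 mm⁴
I = 3.246×10^6 mm⁴ = 3.246×10^-6 m⁴
Effective length L_e = K·L = 2 × 7.60 = 15.20 m
P_cr = π²EI / L_e² = π² × 113×10⁹ × 3.246×10^-6 / 15.20² = 1.567×10^4 N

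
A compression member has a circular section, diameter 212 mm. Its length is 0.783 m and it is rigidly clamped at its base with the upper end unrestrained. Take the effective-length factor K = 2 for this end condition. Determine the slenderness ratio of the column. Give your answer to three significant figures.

λ ≈ 29.5

I = πd⁴/64 = π×212⁴/64 = 9.915×10^7 mm⁴
A = 3.530×10^4 mm²;  r_min = √(I/A) = √(9.915×10^7/3.530×10^4) = 53.00 mm
L_e = K·L = 2 × 0.783 m = 1.566 m = 1566.0 mm
λ = L_e / r_min = 1566.0 / 53.00 = 29.5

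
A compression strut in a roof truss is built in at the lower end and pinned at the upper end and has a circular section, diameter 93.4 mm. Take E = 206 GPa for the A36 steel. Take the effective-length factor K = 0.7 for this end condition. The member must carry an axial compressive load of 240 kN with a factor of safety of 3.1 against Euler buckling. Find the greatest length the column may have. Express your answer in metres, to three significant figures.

L_max ≈ 4.56 m

I = πd⁴/64 = π×93.4⁴/64 = 3.736×10^6 mm⁴
I = 3.736×10^-6 m⁴
Required critical load P_cr = n·P = 3.1 × 240 = 744.0 kN = 7.440×10^5 N
From P_cr = π²EI/(K·L)²:  L = (1/K)·√(π²EI/P_cr) = (1/0.7)·√(π²×2.06×10^11×3.736×10^-6/7.440×10^5)
L = 4.56 m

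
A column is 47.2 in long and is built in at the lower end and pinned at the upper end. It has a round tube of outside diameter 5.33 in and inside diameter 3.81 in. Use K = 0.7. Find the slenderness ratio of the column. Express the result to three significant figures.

d_o = 5.33 in, d_i = 3.81 in
I = π(d_o⁴ − d_i⁴)/64 = π(5.33⁴ − 3.810⁴)/64 = 29.27 in⁴
A = 10.91 in²;  r_min = √(I/A) = √(29.27/10.91) = 1.638 in
L_e = K·L = 0.7 × 47.2 = 33.04 in
λ = L_e / r_min = 33.040 / 1.638 = 20.2

λ ≈ 20.2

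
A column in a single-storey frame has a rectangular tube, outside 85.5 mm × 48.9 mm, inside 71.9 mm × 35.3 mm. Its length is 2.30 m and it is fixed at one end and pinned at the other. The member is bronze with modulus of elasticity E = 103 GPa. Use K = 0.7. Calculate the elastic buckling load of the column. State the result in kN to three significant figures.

P_cr ≈ 223 kN

Weak-axis I_min = (h_o·b_o³ − h_i·b_i³)/12 with b_o = 48.9, b_i = 35.30 mm (shorter outer/inner sides).
I_min = (85.5×48.9³ − 71.90×35.30³)/12 = 5.696×10^5 mm⁴
I = 5.696×10^5 mm⁴ = 5.696×10^-7 m⁴
Effective length L_e = K·L = 0.7 × 2.30 = 1.610 m
P_cr = π²EI / L_e² = π² × 103×10⁹ × 5.696×10^-7 / 1.610² = 2.234×10^5 N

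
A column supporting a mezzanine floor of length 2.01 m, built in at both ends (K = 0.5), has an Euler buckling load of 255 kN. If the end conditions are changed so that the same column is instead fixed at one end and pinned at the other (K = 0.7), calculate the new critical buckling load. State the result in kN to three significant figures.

P_cr ≈ 130 kN

P_cr ∝ 1/K², so P_cr,new = P_cr,old × (K_old/K_new)² = 255 × (0.5/0.7)²
= 255 × 0.5102 = 130 kN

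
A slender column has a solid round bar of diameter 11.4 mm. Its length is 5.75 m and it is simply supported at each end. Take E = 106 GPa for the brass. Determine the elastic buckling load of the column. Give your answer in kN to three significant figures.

P_cr ≈ 0.0262 kN

I = πd⁴/64 = π×11.4⁴/64 = 829.1 mm⁴
I = 829.1 mm⁴ = 8.291×10^-10 m⁴
Effective length L_e = K·L = 1 × 5.75 = 5.750 m
P_cr = π²EI / L_e² = π² × 106×10⁹ × 8.291×10^-10 / 5.750² = 26.23 N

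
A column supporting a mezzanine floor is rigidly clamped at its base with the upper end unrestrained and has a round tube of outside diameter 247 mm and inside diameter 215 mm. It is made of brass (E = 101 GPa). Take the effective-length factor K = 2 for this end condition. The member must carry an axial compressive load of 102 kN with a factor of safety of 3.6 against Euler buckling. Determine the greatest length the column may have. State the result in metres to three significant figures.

d_o = 247 mm, d_i = 215 mm
I = π(d_o⁴ − d_i⁴)/64 = π(247⁴ − 215.0⁴)/64 = 7.782×10^7 mm⁴
I = 7.782×10^-5 m⁴
Required critical load P_cr = n·P = 3.6 × 102 = 367.2 kN = 3.672×10^5 N
From P_cr = π²EI/(K·L)²:  L = (1/K)·√(π²EI/P_cr) = (1/2)·√(π²×1.01×10^11×7.782×10^-5/3.672×10^5)
L = 7.27 m

L_max ≈ 7.27 m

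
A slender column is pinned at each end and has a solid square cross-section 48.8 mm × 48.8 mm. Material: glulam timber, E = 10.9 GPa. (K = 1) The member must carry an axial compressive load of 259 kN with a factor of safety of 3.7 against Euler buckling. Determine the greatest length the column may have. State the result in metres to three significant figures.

I = a⁴/12 = 48.8⁴/12 = 4.726×10^5 mm⁴
I = 4.726×10^-7 m⁴
Required critical load P_cr = n·P = 3.7 × 259 = 958.3 kN = 9.583×10^5 N
From P_cr = π²EI/(K·L)²:  L = (1/K)·√(π²EI/P_cr) = (1/1)·√(π²×1.09×10^10×4.726×10^-7/9.583×10^5)
L = 0.230 m

L_max ≈ 0.230 m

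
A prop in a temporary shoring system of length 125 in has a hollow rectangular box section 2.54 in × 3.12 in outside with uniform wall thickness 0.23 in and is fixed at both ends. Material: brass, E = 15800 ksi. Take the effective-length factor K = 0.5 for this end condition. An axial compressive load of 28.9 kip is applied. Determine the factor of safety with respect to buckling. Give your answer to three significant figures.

n ≈ 3.13

Inner dimensions: h_i = 3.12 − 2×0.23 = 2.660 in, b_i = 2.54 − 2×0.23 = 2.080 in
Weak-axis I_min = (h_o·b_o³ − h_i·b_i³)/12 with b_o = 2.54, b_i = 2.080 in (shorter outer/inner sides).
I_min = (3.12×2.54³ − 2.660×2.080³)/12 = 2.266 in⁴
Effective length L_e = K·L = 0.5 × 125 = 62.50 in
P_cr = π²EI / L_e² = π² × 15800×10³ × 2.266 / 62.50² = 9.046×10^4 lb
Factor of safety n = P_cr / P = 90.455 / 28.9 = 3.13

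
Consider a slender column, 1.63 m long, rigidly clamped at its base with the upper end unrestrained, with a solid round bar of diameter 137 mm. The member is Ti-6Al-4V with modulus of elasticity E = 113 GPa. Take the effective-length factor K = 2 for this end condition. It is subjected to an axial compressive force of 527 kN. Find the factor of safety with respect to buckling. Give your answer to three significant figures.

n ≈ 3.44

I = πd⁴/64 = π×137⁴/64 = 1.729×10^7 mm⁴
I = 1.729×10^7 mm⁴ = 1.729×10^-5 m⁴
Effective length L_e = K·L = 2 × 1.63 = 3.260 m
P_cr = π²EI / L_e² = π² × 113×10⁹ × 1.729×10^-5 / 3.260² = 1.815×10^6 N
Factor of safety n = P_cr / P = 1814.7 / 527 = 3.44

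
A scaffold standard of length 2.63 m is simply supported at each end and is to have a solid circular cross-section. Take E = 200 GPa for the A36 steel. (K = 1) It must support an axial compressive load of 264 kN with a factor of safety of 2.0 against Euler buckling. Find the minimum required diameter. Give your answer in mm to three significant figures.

d ≈ 78.4 mm

Required P_cr = n·P = 2.0 × 264 = 528.0 kN
L_e = K·L = 1 × 2.63 = 2.630 m
Required I = P_cr·L_e²/(π²E) = 5.280×10^5 × 2.630² / (π² × 2.00×10^11) = 1.850×10^-6 m⁴
I_req = 1.850×10^6 mm⁴
Solid circle: I = πd⁴/64  ⇒  d = (64I/π)^(1/4) = (64×1.850×10^6/π)^(1/4) = 78.4 mm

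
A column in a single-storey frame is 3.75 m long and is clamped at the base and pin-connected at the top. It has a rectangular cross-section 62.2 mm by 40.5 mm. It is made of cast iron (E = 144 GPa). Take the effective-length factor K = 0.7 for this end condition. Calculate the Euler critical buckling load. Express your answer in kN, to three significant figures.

Buckling occurs about the weak axis: I_min = h·b³/12 with b = 40.5 mm (the shorter side).
I_min = 62.2×40.5³/12 = 3.443×10^5 mm⁴
I = 3.443×10^5 mm⁴ = 3.443×10^-7 m⁴
Effective length L_e = K·L = 0.7 × 3.75 = 2.625 m
P_cr = π²EI / L_e² = π² × 144×10⁹ × 3.443×10^-7 / 2.625² = 7.102×10^4 N

P_cr ≈ 71.0 kN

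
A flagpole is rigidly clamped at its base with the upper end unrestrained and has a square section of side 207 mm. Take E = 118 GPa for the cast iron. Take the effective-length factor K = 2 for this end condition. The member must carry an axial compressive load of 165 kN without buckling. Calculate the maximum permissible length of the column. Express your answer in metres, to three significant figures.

I = a⁴/12 = 207⁴/12 = 1.530×10^8 mm⁴
I = 1.530×10^-4 m⁴
At the buckling limit P_cr = P = 1.650×10^5 N
From P_cr = π²EI/(K·L)²:  L = (1/K)·√(π²EI/P_cr) = (1/2)·√(π²×1.18×10^11×1.530×10^-4/1.650×10^5)
L = 16.4 m

L_max ≈ 16.4 m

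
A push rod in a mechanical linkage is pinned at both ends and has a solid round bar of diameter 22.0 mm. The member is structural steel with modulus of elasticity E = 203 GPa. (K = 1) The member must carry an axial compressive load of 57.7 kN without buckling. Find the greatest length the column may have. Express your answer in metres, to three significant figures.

L_max ≈ 0.632 m

I = πd⁴/64 = π×22.0⁴/64 = 1.150×10^4 mm⁴
I = 1.150×10^-8 m⁴
At the buckling limit P_cr = P = 5.770×10^4 N
From P_cr = π²EI/(K·L)²:  L = (1/K)·√(π²EI/P_cr) = (1/1)·√(π²×2.03×10^11×1.150×10^-8/5.770×10^4)
L = 0.632 m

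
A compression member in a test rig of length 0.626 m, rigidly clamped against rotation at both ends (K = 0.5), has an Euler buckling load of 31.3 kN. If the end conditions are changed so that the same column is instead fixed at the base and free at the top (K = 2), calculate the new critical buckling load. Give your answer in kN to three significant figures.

P_cr ≈ 1.96 kN

P_cr ∝ 1/K², so P_cr,new = P_cr,old × (K_old/K_new)² = 31.3 × (0.5/2)²
= 31.3 × 0.06250 = 1.96 kN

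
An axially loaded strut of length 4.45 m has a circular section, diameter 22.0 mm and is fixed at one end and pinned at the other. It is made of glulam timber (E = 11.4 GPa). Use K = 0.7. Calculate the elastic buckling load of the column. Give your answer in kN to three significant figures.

P_cr ≈ 0.133 kN

I = πd⁴/64 = π×22.0⁴/64 = 1.150×10^4 mm⁴
I = 1.150×10^4 mm⁴ = 1.150×10^-8 m⁴
Effective length L_e = K·L = 0.7 × 4.45 = 3.115 m
P_cr = π²EI / L_e² = π² × 11.4×10⁹ × 1.150×10^-8 / 3.115² = 133.3 N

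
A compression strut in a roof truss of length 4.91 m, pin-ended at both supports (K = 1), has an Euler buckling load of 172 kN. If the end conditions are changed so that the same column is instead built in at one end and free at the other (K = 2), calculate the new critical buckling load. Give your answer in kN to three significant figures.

P_cr ∝ 1/K², so P_cr,new = P_cr,old × (K_old/K_new)² = 172 × (1/2)²
= 172 × 0.2500 = 43.0 kN

P_cr ≈ 43.0 kN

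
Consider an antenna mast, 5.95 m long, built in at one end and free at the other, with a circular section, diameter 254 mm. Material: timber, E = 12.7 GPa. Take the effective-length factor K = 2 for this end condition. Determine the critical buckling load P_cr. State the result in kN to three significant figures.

P_cr ≈ 181 kN

I = πd⁴/64 = π×254⁴/64 = 2.043×10^8 mm⁴
I = 2.043×10^8 mm⁴ = 2.043×10^-4 m⁴
Effective length L_e = K·L = 2 × 5.95 = 11.90 m
P_cr = π²EI / L_e² = π² × 12.7×10⁹ × 2.043×10^-4 / 11.90² = 1.808×10^5 N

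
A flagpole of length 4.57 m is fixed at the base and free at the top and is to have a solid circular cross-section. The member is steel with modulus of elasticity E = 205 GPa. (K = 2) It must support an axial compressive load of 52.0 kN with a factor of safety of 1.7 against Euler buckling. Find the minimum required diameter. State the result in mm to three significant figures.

d ≈ 92.9 mm

Required P_cr = n·P = 1.7 × 52.0 = 88.40 kN
L_e = K·L = 2 × 4.57 = 9.140 m
Required I = P_cr·L_e²/(π²E) = 8.840×10^4 × 9.140² / (π² × 2.05×10^11) = 3.650×10^-6 m⁴
I_req = 3.650×10^6 mm⁴
Solid circle: I = πd⁴/64  ⇒  d = (64I/π)^(1/4) = (64×3.650×10^6/π)^(1/4) = 92.9 mm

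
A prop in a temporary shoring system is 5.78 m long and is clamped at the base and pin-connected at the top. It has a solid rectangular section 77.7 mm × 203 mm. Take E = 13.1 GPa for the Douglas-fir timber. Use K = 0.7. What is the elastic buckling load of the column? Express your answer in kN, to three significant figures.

P_cr ≈ 62.7 kN

Buckling occurs about the weak axis: I_min = h·b³/12 with b = 77.7 mm (the shorter side).
I_min = 203×77.7³/12 = 7.936×10^6 mm⁴
I = 7.936×10^6 mm⁴ = 7.936×10^-6 m⁴
Effective length L_e = K·L = 0.7 × 5.78 = 4.046 m
P_cr = π²EI / L_e² = π² × 13.1×10⁹ × 7.936×10^-6 / 4.046² = 6.268×10^4 N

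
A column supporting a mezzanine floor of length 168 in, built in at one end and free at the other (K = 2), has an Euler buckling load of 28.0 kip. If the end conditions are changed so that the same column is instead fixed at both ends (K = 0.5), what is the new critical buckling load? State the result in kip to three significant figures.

P_cr ≈ 448 kip

P_cr ∝ 1/K², so P_cr,new = P_cr,old × (K_old/K_new)² = 28.0 × (2/0.5)²
= 28.0 × 16.00 = 448 kip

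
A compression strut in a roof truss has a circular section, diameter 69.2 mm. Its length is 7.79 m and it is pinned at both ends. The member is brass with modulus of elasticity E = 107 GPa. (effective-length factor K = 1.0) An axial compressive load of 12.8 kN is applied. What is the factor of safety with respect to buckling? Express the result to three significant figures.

n ≈ 1.53

I = πd⁴/64 = π×69.2⁴/64 = 1.126×10^6 mm⁴
I = 1.126×10^6 mm⁴ = 1.126×10^-6 m⁴
Effective length L_e = K·L = 1 × 7.79 = 7.790 m
P_cr = π²EI / L_e² = π² × 107×10⁹ × 1.126×10^-6 / 7.790² = 1.959×10^4 N
Factor of safety n = P_cr / P = 19.589 / 12.8 = 1.53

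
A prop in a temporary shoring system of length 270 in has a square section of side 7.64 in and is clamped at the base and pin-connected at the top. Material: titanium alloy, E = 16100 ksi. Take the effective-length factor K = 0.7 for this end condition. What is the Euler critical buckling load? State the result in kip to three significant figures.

I = a⁴/12 = 7.64⁴/12 = 283.9 in⁴
Effective length L_e = K·L = 0.7 × 270 = 189.0 in
P_cr = π²EI / L_e² = π² × 16100×10³ × 283.9 / 189.0² = 1.263×10^6 lb

P_cr ≈ 1260 kip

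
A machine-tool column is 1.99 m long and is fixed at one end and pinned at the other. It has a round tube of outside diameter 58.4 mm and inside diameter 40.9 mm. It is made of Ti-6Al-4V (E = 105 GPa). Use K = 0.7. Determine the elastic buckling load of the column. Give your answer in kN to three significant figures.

d_o = 58.4 mm, d_i = 40.9 mm
I = π(d_o⁴ − d_i⁴)/64 = π(58.4⁴ − 40.90⁴)/64 = 4.336×10^5 mm⁴
I = 4.336×10^5 mm⁴ = 4.336×10^-7 m⁴
Effective length L_e = K·L = 0.7 × 1.99 = 1.393 m
P_cr = π²EI / L_e² = π² × 105×10⁹ × 4.336×10^-7 / 1.393² = 2.316×10^5 N

P_cr ≈ 232 kN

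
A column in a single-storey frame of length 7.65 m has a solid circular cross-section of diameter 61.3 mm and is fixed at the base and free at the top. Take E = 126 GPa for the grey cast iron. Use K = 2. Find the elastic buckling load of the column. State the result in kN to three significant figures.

P_cr ≈ 3.68 kN

I = πd⁴/64 = π×61.3⁴/64 = 6.931×10^5 mm⁴
I = 6.931×10^5 mm⁴ = 6.931×10^-7 m⁴
Effective length L_e = K·L = 2 × 7.65 = 15.30 m
P_cr = π²EI / L_e² = π² × 126×10⁹ × 6.931×10^-7 / 15.30² = 3.682×10^3 N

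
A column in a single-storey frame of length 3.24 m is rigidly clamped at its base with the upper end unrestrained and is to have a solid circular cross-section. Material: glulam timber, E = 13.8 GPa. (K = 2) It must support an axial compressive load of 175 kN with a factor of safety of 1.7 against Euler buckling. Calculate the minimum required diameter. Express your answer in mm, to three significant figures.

Required P_cr = n·P = 1.7 × 175 = 297.5 kN
L_e = K·L = 2 × 3.24 = 6.480 m
Required I = P_cr·L_e²/(π²E) = 2.975×10^5 × 6.480² / (π² × 1.38×10^10) = 9.172×10^-5 m⁴
I_req = 9.172×10^7 mm⁴
Solid circle: I = πd⁴/64  ⇒  d = (64I/π)^(1/4) = (64×9.172×10^7/π)^(1/4) = 208 mm

d ≈ 208 mm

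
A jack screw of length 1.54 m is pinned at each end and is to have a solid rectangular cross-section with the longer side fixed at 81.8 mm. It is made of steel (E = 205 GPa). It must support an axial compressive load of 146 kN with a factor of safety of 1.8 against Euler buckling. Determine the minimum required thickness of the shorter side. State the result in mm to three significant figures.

b ≈ 35.6 mm

Required P_cr = n·P = 1.8 × 146 = 262.8 kN
L_e = K·L = 1 × 1.54 = 1.540 m
Required I = P_cr·L_e²/(π²E) = 2.628×10^5 × 1.540² / (π² × 2.05×10^11) = 3.080×10^-7 m⁴
I_req = 3.080×10^5 mm⁴
Rectangle, weak axis: I_min = h·b³/12 with h = 81.8 mm fixed  ⇒  b = (12I/h)^(1/3) = 35.6 mm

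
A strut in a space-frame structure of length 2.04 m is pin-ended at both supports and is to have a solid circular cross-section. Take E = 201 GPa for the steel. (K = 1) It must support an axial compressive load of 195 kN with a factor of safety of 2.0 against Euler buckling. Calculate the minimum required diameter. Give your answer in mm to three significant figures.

d ≈ 63.9 mm

Required P_cr = n·P = 2.0 × 195 = 390.0 kN
L_e = K·L = 1 × 2.04 = 2.040 m
Required I = P_cr·L_e²/(π²E) = 3.900×10^5 × 2.040² / (π² × 2.01×10^11) = 8.181×10^-7 m⁴
I_req = 8.181×10^5 mm⁴
Solid circle: I = πd⁴/64  ⇒  d = (64I/π)^(1/4) = (64×8.181×10^5/π)^(1/4) = 63.9 mm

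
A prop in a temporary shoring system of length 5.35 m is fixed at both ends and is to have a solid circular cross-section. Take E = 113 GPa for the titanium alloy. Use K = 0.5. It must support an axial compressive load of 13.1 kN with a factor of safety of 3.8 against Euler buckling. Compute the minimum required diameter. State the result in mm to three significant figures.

d ≈ 50.5 mm

Required P_cr = n·P = 3.8 × 13.1 = 49.78 kN
L_e = K·L = 0.5 × 5.35 = 2.675 m
Required I = P_cr·L_e²/(π²E) = 4.978×10^4 × 2.675² / (π² × 1.13×10^11) = 3.194×10^-7 m⁴
I_req = 3.194×10^5 mm⁴
Solid circle: I = πd⁴/64  ⇒  d = (64I/π)^(1/4) = (64×3.194×10^5/π)^(1/4) = 50.5 mm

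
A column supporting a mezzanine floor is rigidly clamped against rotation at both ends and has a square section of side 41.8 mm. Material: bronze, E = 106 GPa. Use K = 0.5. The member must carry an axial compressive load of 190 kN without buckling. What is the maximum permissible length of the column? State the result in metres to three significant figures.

L_max ≈ 2.37 m

I = a⁴/12 = 41.8⁴/12 = 2.544×10^5 mm⁴
I = 2.544×10^-7 m⁴
At the buckling limit P_cr = P = 1.900×10^5 N
From P_cr = π²EI/(K·L)²:  L = (1/K)·√(π²EI/P_cr) = (1/0.5)·√(π²×1.06×10^11×2.544×10^-7/1.900×10^5)
L = 2.37 m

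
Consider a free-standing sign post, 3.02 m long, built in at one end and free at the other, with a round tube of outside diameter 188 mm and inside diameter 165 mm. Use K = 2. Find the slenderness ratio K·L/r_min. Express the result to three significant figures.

λ ≈ 96.6

d_o = 188 mm, d_i = 165 mm
I = π(d_o⁴ − d_i⁴)/64 = π(188⁴ − 165.0⁴)/64 = 2.494×10^7 mm⁴
A = 6.377×10^3 mm²;  r_min = √(I/A) = √(2.494×10^7/6.377×10^3) = 62.53 mm
L_e = K·L = 2 × 3.02 m = 6.040 m = 6040.0 mm
λ = L_e / r_min = 6040.0 / 62.53 = 96.6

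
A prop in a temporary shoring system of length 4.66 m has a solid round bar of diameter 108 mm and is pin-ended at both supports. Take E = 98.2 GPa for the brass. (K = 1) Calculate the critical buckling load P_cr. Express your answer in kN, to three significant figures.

I = πd⁴/64 = π×108⁴/64 = 6.678×10^6 mm⁴
I = 6.678×10^6 mm⁴ = 6.678×10^-6 m⁴
Effective length L_e = K·L = 1 × 4.66 = 4.660 m
P_cr = π²EI / L_e² = π² × 98.2×10⁹ × 6.678×10^-6 / 4.660² = 2.981×10^5 N

P_cr ≈ 298 kN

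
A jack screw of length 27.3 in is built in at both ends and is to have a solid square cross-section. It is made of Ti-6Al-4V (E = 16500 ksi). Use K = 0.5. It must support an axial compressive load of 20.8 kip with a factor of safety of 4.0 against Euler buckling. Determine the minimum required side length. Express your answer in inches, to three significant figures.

Required P_cr = n·P = 4.0 × 20.8 = 83.20 kip
L_e = K·L = 0.5 × 27.3 = 13.65 in
Required I = P_cr·L_e²/(π²E) = 8.320×10^4 × 13.65² / (π² × 1.65×10^7) = 9.519×10^-2 in⁴
Solid square: I = a⁴/12  ⇒  a = (12I)^(1/4) = (12×9.519×10^-2)^(1/4) = 1.03 in

a ≈ 1.03 in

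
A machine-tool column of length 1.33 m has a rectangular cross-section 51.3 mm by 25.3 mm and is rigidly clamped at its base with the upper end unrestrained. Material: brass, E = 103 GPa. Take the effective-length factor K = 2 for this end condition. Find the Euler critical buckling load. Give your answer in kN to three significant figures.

Buckling occurs about the weak axis: I_min = h·b³/12 with b = 25.3 mm (the shorter side).
I_min = 51.3×25.3³/12 = 6.923×10^4 mm⁴
I = 6.923×10^4 mm⁴ = 6.923×10^-8 m⁴
Effective length L_e = K·L = 2 × 1.33 = 2.660 m
P_cr = π²EI / L_e² = π² × 103×10⁹ × 6.923×10^-8 / 2.660² = 9.947×10^3 N

P_cr ≈ 9.95 kN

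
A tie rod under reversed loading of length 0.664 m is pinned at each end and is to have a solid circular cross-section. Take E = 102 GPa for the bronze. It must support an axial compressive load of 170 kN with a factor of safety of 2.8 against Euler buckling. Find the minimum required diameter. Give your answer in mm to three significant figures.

d ≈ 45.4 mm

Required P_cr = n·P = 2.8 × 170 = 476.0 kN
L_e = K·L = 1 × 0.664 = 0.6640 m
Required I = P_cr·L_e²/(π²E) = 4.760×10^5 × 0.6640² / (π² × 1.02×10^11) = 2.085×10^-7 m⁴
I_req = 2.085×10^5 mm⁴
Solid circle: I = πd⁴/64  ⇒  d = (64I/π)^(1/4) = (64×2.085×10^5/π)^(1/4) = 45.4 mm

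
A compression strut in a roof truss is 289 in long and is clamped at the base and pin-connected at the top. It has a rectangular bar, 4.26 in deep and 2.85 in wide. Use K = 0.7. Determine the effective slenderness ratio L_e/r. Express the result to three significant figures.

λ ≈ 246

Buckling occurs about the weak axis: I_min = h·b³/12 with b = 2.85 in (the shorter side).
I_min = 4.26×2.85³/12 = 8.218 in⁴
A = 12.14 in²;  r_min = √(I/A) = √(8.218/12.14) = 0.8227 in
L_e = K·L = 0.7 × 289 = 202.3 in
λ = L_e / r_min = 202.30 / 0.8227 = 246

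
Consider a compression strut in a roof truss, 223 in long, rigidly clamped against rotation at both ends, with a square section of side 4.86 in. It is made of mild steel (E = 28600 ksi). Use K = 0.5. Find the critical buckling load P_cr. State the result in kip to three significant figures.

I = a⁴/12 = 4.86⁴/12 = 46.49 in⁴
Effective length L_e = K·L = 0.5 × 223 = 111.5 in
P_cr = π²EI / L_e² = π² × 28600×10³ × 46.49 / 111.5² = 1.056×10^6 lb

P_cr ≈ 1060 kip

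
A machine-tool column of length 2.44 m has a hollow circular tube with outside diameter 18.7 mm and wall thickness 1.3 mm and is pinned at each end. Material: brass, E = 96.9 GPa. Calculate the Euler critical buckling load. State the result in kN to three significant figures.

P_cr ≈ 0.434 kN

Inner diameter d_i = 18.7 − 2×1.3 = 16.10 mm
I = π(d_o⁴ − d_i⁴)/64 = π(18.7⁴ − 16.10⁴)/64 = 2.704×10^3 mm⁴
I = 2.704×10^3 mm⁴ = 2.704×10^-9 m⁴
Effective length L_e = K·L = 1 × 2.44 = 2.440 m
P_cr = π²EI / L_e² = π² × 96.9×10⁹ × 2.704×10^-9 / 2.440² = 434.4 N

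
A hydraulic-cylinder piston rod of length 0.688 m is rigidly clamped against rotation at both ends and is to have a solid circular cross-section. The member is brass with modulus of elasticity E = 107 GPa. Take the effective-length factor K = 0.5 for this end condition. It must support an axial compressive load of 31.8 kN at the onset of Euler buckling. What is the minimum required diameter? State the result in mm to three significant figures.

L_e = K·L = 0.5 × 0.688 = 0.3440 m
Required I = P_cr·L_e²/(π²E) = 3.180×10^4 × 0.3440² / (π² × 1.07×10^11) = 3.563×10^-9 m⁴
I_req = 3.563×10^3 mm⁴
Solid circle: I = πd⁴/64  ⇒  d = (64I/π)^(1/4) = (64×3.563×10^3/π)^(1/4) = 16.4 mm

d ≈ 16.4 mm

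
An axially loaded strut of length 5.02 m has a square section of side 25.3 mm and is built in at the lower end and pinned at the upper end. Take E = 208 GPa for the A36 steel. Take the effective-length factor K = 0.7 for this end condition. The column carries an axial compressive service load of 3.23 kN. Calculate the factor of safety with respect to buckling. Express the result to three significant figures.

n ≈ 1.76

I = a⁴/12 = 25.3⁴/12 = 3.414×10^4 mm⁴
I = 3.414×10^4 mm⁴ = 3.414×10^-8 m⁴
Effective length L_e = K·L = 0.7 × 5.02 = 3.514 m
P_cr = π²EI / L_e² = π² × 208×10⁹ × 3.414×10^-8 / 3.514² = 5.676×10^3 N
Factor of safety n = P_cr / P = 5.6762 / 3.23 = 1.76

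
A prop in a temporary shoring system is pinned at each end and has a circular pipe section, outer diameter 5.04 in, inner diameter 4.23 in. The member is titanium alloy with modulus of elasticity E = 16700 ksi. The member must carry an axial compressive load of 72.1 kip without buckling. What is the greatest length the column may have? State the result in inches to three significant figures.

d_o = 5.04 in, d_i = 4.23 in
I = π(d_o⁴ − d_i⁴)/64 = π(5.04⁴ − 4.230⁴)/64 = 15.96 in⁴
At the buckling limit P_cr = P = 7.210×10^4 lb
From P_cr = π²EI/(K·L)²:  L = (1/K)·√(π²EI/P_cr) = (1/1)·√(π²×1.67×10^7×15.96/7.210×10^4)
L = 191 in

L_max ≈ 191 in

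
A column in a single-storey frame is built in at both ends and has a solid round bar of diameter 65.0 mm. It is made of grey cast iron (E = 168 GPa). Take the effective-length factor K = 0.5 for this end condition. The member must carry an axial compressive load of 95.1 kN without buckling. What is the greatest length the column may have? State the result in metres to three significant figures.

L_max ≈ 7.82 m

I = πd⁴/64 = π×65.0⁴/64 = 8.762×10^5 mm⁴
I = 8.762×10^-7 m⁴
At the buckling limit P_cr = P = 9.510×10^4 N
From P_cr = π²EI/(K·L)²:  L = (1/K)·√(π²EI/P_cr) = (1/0.5)·√(π²×1.68×10^11×8.762×10^-7/9.510×10^4)
L = 7.82 m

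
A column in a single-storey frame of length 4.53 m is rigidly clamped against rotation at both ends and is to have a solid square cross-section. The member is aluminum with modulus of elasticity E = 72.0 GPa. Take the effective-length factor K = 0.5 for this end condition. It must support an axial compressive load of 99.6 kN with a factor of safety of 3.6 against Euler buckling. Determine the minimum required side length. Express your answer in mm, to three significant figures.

Required P_cr = n·P = 3.6 × 99.6 = 358.6 kN
L_e = K·L = 0.5 × 4.53 = 2.265 m
Required I = P_cr·L_e²/(π²E) = 3.586×10^5 × 2.265² / (π² × 7.20×10^10) = 2.589×10^-6 m⁴
I_req = 2.589×10^6 mm⁴
Solid square: I = a⁴/12  ⇒  a = (12I)^(1/4) = (12×2.589×10^6)^(1/4) = 74.7 mm

a ≈ 74.7 mm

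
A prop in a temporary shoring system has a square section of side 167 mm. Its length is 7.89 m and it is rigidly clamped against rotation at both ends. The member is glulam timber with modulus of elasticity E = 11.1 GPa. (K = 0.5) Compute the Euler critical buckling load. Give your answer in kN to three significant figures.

I = a⁴/12 = 167⁴/12 = 6.482×10^7 mm⁴
I = 6.482×10^7 mm⁴ = 6.482×10^-5 m⁴
Effective length L_e = K·L = 0.5 × 7.89 = 3.945 m
P_cr = π²EI / L_e² = π² × 11.1×10⁹ × 6.482×10^-5 / 3.945² = 4.563×10^5 N

P_cr ≈ 456 kN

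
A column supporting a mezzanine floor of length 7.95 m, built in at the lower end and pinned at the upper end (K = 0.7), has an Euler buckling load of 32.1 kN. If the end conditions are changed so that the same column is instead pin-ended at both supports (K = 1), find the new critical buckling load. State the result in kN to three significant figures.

P_cr ∝ 1/K², so P_cr,new = P_cr,old × (K_old/K_new)² = 32.1 × (0.7/1)²
= 32.1 × 0.4900 = 15.7 kN

P_cr ≈ 15.7 kN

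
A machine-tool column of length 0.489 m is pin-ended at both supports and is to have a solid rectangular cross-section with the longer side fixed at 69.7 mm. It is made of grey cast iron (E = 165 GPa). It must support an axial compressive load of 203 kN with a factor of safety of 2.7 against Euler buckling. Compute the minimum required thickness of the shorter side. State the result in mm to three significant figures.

b ≈ 24.0 mm

Required P_cr = n·P = 2.7 × 203 = 548.1 kN
L_e = K·L = 1 × 0.489 = 0.4890 m
Required I = P_cr·L_e²/(π²E) = 5.481×10^5 × 0.4890² / (π² × 1.65×10^11) = 8.048×10^-8 m⁴
I_req = 8.048×10^4 mm⁴
Rectangle, weak axis: I_min = h·b³/12 with h = 69.7 mm fixed  ⇒  b = (12I/h)^(1/3) = 24.0 mm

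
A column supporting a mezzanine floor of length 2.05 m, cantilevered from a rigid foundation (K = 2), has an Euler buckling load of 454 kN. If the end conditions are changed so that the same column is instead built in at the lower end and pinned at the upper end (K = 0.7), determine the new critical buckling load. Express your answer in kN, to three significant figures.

P_cr ≈ 3710 kN

P_cr ∝ 1/K², so P_cr,new = P_cr,old × (K_old/K_new)² = 454 × (2/0.7)²
= 454 × 8.163 = 3710 kN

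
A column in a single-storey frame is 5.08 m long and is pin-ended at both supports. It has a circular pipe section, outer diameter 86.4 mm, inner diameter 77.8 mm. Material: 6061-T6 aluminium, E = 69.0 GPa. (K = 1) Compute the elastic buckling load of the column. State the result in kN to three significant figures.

d_o = 86.4 mm, d_i = 77.8 mm
I = π(d_o⁴ − d_i⁴)/64 = π(86.4⁴ − 77.80⁴)/64 = 9.370×10^5 mm⁴
I = 9.370×10^5 mm⁴ = 9.370×10^-7 m⁴
Effective length L_e = K·L = 1 × 5.08 = 5.080 m
P_cr = π²EI / L_e² = π² × 69.0×10⁹ × 9.370×10^-7 / 5.080² = 2.473×10^4 N

P_cr ≈ 24.7 kN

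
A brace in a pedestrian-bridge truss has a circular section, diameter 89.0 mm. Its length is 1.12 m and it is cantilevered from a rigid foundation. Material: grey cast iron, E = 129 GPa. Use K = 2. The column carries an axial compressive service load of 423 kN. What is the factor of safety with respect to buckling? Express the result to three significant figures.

n ≈ 1.85

I = πd⁴/64 = π×89.0⁴/64 = 3.080×10^6 mm⁴
I = 3.080×10^6 mm⁴ = 3.080×10^-6 m⁴
Effective length L_e = K·L = 2 × 1.12 = 2.240 m
P_cr = π²EI / L_e² = π² × 129×10⁹ × 3.080×10^-6 / 2.240² = 7.815×10^5 N
Factor of safety n = P_cr / P = 781.49 / 423 = 1.85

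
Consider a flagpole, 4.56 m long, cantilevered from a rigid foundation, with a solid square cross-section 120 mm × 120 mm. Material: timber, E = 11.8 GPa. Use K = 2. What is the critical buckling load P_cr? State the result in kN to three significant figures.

P_cr ≈ 24.2 kN

I = a⁴/12 = 120⁴/12 = 1.728×10^7 mm⁴
I = 1.728×10^7 mm⁴ = 1.728×10^-5 m⁴
Effective length L_e = K·L = 2 × 4.56 = 9.120 m
P_cr = π²EI / L_e² = π² × 11.8×10⁹ × 1.728×10^-5 / 9.120² = 2.420×10^4 N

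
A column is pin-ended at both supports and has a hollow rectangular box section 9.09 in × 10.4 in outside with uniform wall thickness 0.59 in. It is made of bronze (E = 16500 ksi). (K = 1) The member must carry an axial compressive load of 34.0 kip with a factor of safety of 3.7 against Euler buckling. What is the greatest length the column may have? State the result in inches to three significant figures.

Inner dimensions: h_i = 10.4 − 2×0.59 = 9.220 in, b_i = 9.09 − 2×0.59 = 7.910 in
Weak-axis I_min = (h_o·b_o³ − h_i·b_i³)/12 with b_o = 9.09, b_i = 7.910 in (shorter outer/inner sides).
I_min = (10.4×9.09³ − 9.220×7.910³)/12 = 270.7 in⁴
Required critical load P_cr = n·P = 3.7 × 34.0 = 125.8 kip = 1.258×10^5 lb
From P_cr = π²EI/(K·L)²:  L = (1/K)·√(π²EI/P_cr) = (1/1)·√(π²×1.65×10^7×270.7/1.258×10^5)
L = 592 in

L_max ≈ 592 in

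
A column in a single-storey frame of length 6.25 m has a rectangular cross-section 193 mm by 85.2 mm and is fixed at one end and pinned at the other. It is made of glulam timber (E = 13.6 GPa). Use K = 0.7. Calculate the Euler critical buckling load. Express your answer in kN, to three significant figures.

P_cr ≈ 69.8 kN

Buckling occurs about the weak axis: I_min = h·b³/12 with b = 85.2 mm (the shorter side).
I_min = 193×85.2³/12 = 9.947×10^6 mm⁴
I = 9.947×10^6 mm⁴ = 9.947×10^-6 m⁴
Effective length L_e = K·L = 0.7 × 6.25 = 4.375 m
P_cr = π²EI / L_e² = π² × 13.6×10⁹ × 9.947×10^-6 / 4.375² = 6.976×10^4 N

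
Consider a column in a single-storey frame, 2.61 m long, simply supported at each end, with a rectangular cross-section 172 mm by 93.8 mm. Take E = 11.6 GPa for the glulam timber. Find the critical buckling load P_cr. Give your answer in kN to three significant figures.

Buckling occurs about the weak axis: I_min = h·b³/12 with b = 93.8 mm (the shorter side).
I_min = 172×93.8³/12 = 1.183×10^7 mm⁴
I = 1.183×10^7 mm⁴ = 1.183×10^-5 m⁴
Effective length L_e = K·L = 1 × 2.61 = 2.610 m
P_cr = π²EI / L_e² = π² × 11.6×10⁹ × 1.183×10^-5 / 2.610² = 1.988×10^5 N

P_cr ≈ 199 kN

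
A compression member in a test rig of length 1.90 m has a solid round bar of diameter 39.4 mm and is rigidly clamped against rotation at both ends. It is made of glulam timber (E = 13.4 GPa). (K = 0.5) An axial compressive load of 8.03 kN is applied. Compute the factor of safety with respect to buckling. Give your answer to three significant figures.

n ≈ 2.16

I = πd⁴/64 = π×39.4⁴/64 = 1.183×10^5 mm⁴
I = 1.183×10^5 mm⁴ = 1.183×10^-7 m⁴
Effective length L_e = K·L = 0.5 × 1.90 = 0.9500 m
P_cr = π²EI / L_e² = π² × 13.4×10⁹ × 1.183×10^-7 / 0.9500² = 1.733×10^4 N
Factor of safety n = P_cr / P = 17.335 / 8.03 = 2.16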